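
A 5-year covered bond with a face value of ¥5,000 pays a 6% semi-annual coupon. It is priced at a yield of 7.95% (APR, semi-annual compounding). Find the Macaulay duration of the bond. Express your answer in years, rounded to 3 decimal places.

4.362 years

Periodic yield y = 0.03975. Discount each cash flow and weight by its period:
  t   CF        PV=CF/(1+0.03975)^t    t·PV
  1       150.00       144.2654       144.2654
  2       150.00       138.7501       277.5003
  3       150.00       133.4457       400.3370
  4       150.00       128.3440       513.3760
  5       150.00       123.4374       617.1868
  6       150.00       118.7183       712.3098
  7       150.00       114.1797       799.2576
  8       150.00       109.8145       878.5163
  9       150.00       105.6163       950.5466
  10    5,150.00     3,487.5299    34,875.2989
  Σ                  4,604.1013    40,168.5947
Price P = Σ PV = 4,604.1013.
Macaulay duration = Σ(t·PV) / P = 40,168.5947 / 4,604.1013 = 8.72452 half-year periods.
In years: 8.72452 / 2 = 4.36226 years.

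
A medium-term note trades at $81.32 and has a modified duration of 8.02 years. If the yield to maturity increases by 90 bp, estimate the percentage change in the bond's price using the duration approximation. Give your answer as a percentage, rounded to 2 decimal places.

-7.22%

Duration approximation: ΔP/P ≈ -D_mod · Δy = -8.02 × (+0.009) = -0.072180.
As a percentage: -7.2180%.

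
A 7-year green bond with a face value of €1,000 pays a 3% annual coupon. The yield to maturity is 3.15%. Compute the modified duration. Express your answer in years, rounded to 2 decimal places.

Periodic yield y = 0.0315. First find Macaulay duration:
  t   CF        PV=CF/(1+0.0315)^t    t·PV
  1        30.00        29.0839        29.0839
  2        30.00        28.1957        56.3914
  3        30.00        27.3347        82.0040
  4        30.00        26.4999       105.9996
  5        30.00        25.6907       128.4533
  6        30.00        24.9061       149.4366
  7     1,030.00       828.9963     5,802.9742
  Σ                    990.7072     6,354.3429
P = 990.7072; Macaulay duration = 6,354.3429 / 990.7072 = 6.41395 years.
Modified duration = D_Mac / (1 + y) = 6.41395 / 1.0315 = 6.21808 years.

6.22 years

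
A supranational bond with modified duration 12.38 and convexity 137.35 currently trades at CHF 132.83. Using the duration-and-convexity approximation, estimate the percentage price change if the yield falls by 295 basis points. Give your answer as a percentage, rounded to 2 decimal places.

+42.50%

Duration effect: -D_mod·Δy = -12.38 × (-0.0295) = +0.365210
Convexity effect: ½·C·(Δy)² = 0.5 × 137.35 × (-0.0295)² = +0.05976441875
ΔP/P ≈ +0.365210 + 0.05976441875 = +0.42497441875
= +42.497441875%.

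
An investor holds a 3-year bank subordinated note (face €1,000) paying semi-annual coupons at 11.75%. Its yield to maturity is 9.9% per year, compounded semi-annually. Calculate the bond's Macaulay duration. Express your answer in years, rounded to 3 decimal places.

2.623 years

Periodic yield y = 0.0495. Discount each cash flow and weight by its period:
  t   CF        PV=CF/(1+0.0495)^t    t·PV
  1        58.75        55.9790        55.9790
  2        58.75        53.3388       106.6775
  3        58.75        50.8230       152.4691
  4        58.75        48.4259       193.7038
  5        58.75        46.1419       230.7096
  6     1,058.75       792.3166     4,753.8997
  Σ                  1,047.0253     5,493.4388
Price P = Σ PV = 1,047.0253.
Macaulay duration = Σ(t·PV) / P = 5,493.4388 / 1,047.0253 = 5.24671 half-year periods.
In years: 5.24671 / 2 = 2.62336 years.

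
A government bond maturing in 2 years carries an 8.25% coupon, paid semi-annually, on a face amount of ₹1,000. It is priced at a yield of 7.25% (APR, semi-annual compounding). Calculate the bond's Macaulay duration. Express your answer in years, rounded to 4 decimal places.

1.8854 years

Periodic yield y = 0.03625. Discount each cash flow and weight by its period:
  t   CF        PV=CF/(1+0.03625)^t    t·PV
  1        41.25        39.8070        39.8070
  2        41.25        38.4145        76.8289
  3        41.25        37.0707       111.2120
  4     1,041.25       903.0189     3,612.0756
  Σ                  1,018.3110     3,839.9235
Price P = Σ PV = 1,018.3110.
Macaulay duration = Σ(t·PV) / P = 3,839.9235 / 1,018.3110 = 3.77087 half-year periods.
In years: 3.77087 / 2 = 1.88544 years.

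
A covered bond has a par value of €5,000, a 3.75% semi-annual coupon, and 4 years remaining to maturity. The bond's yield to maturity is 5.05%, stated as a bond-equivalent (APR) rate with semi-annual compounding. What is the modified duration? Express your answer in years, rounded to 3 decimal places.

Periodic yield y = 0.02525. First find Macaulay duration:
  t   CF        PV=CF/(1+0.02525)^t    t·PV
  1        93.75        91.4411        91.4411
  2        93.75        89.1891       178.3782
  3        93.75        86.9925       260.9776
  4        93.75        84.8501       339.4002
  5        93.75        82.7604       413.8018
  6        93.75        80.7221       484.3328
  7        93.75        78.7341       551.1387
  8     5,093.75     4,172.5294    33,380.2350
  Σ                  4,767.2187    35,699.7053
P = 4,767.2187; Macaulay duration = 35,699.7053 / 4,767.2187 = 7.48858 half-year periods = 3.74429 years.
Modified duration = D_Mac / (1 + y) = 3.74429 / 1.02525 = 3.65208 years.

3.652 years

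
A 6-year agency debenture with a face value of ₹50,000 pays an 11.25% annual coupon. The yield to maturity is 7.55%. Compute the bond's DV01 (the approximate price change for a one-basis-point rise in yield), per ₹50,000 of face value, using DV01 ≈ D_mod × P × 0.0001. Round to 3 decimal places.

Periodic yield y = 0.0755.
  t   CF        PV=CF/(1+0.0755)^t    t·PV
  1     5,625.00     5,230.1255     5,230.1255
  2     5,625.00     4,862.9712     9,725.9424
  3     5,625.00     4,521.5911    13,564.7732
  4     5,625.00     4,204.1758    16,816.7032
  5     5,625.00     3,909.0430    19,545.2152
  6    55,625.00    35,942.4383   215,654.6297
  Σ                 58,670.3449   280,537.3893
P = 58,670.3449; D_Mac = 4.78159 yrs; D_mod = 4.44592 yrs.
DV01 ≈ 4.44592 × 58,670.3449 × 0.0001 = 26.084369.

₹26.084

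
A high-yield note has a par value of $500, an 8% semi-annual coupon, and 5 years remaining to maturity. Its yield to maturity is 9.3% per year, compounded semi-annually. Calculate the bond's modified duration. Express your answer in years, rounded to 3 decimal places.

Periodic yield y = 0.0465. First find Macaulay duration:
  t   CF        PV=CF/(1+0.0465)^t    t·PV
  1        20.00        19.1113        19.1113
  2        20.00        18.2621        36.5243
  3        20.00        17.4507        52.3520
  4        20.00        16.6753        66.7011
  5        20.00        15.9343        79.6717
  6        20.00        15.2263        91.3578
  7        20.00        14.5497       101.8482
  8        20.00        13.9032       111.2259
  9        20.00        13.2855       119.5692
  10      520.00       330.0738     3,300.7377
  Σ                    474.4723     3,979.0993
P = 474.4723; Macaulay duration = 3,979.0993 / 474.4723 = 8.38637 half-year periods = 4.19318 years.
Modified duration = D_Mac / (1 + y) = 4.19318 / 1.0465 = 4.00686 years.

4.007 years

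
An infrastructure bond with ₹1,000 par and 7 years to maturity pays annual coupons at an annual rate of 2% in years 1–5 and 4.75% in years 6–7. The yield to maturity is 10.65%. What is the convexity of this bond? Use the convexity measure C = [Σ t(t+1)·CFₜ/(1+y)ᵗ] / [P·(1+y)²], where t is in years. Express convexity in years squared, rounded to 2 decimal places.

40.97

With y = 0.1065:
  t   CF        PV=CF/(1+0.1065)^t    t·PV        t(t+1)·PV
  1        20.00        18.0750        18.0750          36.1500
  2        20.00        16.3353        32.6706          98.0118
  3        20.00        14.7630        44.2891         177.1565
  4        20.00        13.3421        53.3684         266.8421
  5        20.00        12.0579        60.2897         361.7380
  6        47.50        25.8812       155.2874       1,087.0121
  7     1,047.50       515.8152     3,610.7061      28,885.6491
  Σ                    616.2698     3,974.6864      30,912.5596
P = 616.2698.
Convexity = Σ t(t+1)·PV / [P·(1+y)²] = 30,912.5596 / (616.2698 × 1.224342) = 40.96956.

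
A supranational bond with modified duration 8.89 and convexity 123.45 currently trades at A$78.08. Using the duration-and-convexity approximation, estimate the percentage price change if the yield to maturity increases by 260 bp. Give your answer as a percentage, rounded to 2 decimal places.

Duration effect: -D_mod·Δy = -8.89 × (+0.026) = -0.231140
Convexity effect: ½·C·(Δy)² = 0.5 × 123.45 × (0.026)² = +0.0417261
ΔP/P ≈ -0.231140 + 0.0417261 = -0.1894139
= -18.94139%.

-18.94%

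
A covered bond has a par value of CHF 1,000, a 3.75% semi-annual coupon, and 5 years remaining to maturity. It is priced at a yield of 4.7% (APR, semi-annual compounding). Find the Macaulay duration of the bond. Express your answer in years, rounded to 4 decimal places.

4.5951 years

Periodic yield y = 0.0235. Discount each cash flow and weight by its period:
  t   CF        PV=CF/(1+0.0235)^t    t·PV
  1        18.75        18.3195        18.3195
  2        18.75        17.8989        35.7977
  3        18.75        17.4879        52.4637
  4        18.75        17.0864        68.3455
  5        18.75        16.6941        83.4703
  6        18.75        16.3108        97.8646
  7        18.75        15.9363       111.5538
  8        18.75        15.5704       124.5628
  9        18.75        15.2129       136.9157
  10    1,018.75       807.5867     8,075.8669
  Σ                    958.1036     8,805.1605
Price P = Σ PV = 958.1036.
Macaulay duration = Σ(t·PV) / P = 8,805.1605 / 958.1036 = 9.19020 half-year periods.
In years: 9.19020 / 2 = 4.59510 years.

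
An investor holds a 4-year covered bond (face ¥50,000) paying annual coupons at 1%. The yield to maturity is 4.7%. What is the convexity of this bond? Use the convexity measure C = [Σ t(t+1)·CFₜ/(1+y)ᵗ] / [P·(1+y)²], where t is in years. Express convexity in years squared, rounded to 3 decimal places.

With y = 0.047:
  t   CF        PV=CF/(1+0.047)^t    t·PV        t(t+1)·PV
  1       500.00       477.5549       477.5549         955.1098
  2       500.00       456.1174       912.2348       2,736.7044
  3       500.00       435.6422     1,306.9267       5,227.7066
  4    50,500.00    42,024.7029   168,098.8114     840,494.0572
  Σ                 43,394.0174   170,795.5278     849,413.5781
P = 43,394.0174.
Convexity = Σ t(t+1)·PV / [P·(1+y)²] = 849,413.5781 / (43,394.0174 × 1.096209) = 17.85649.

17.856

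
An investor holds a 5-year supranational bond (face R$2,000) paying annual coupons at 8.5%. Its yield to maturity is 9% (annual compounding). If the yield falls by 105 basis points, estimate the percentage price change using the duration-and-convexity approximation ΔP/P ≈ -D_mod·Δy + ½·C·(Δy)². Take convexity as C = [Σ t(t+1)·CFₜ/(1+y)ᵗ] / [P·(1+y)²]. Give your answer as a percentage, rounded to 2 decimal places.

+4.22%

With y = 0.09:
  t   CF        PV=CF/(1+0.09)^t    t·PV        t(t+1)·PV
  1       170.00       155.9633       155.9633         311.9266
  2       170.00       143.0856       286.1712         858.5136
  3       170.00       131.2712       393.8136       1,575.2543
  4       170.00       120.4323       481.7291       2,408.6457
  5     2,170.00     1,410.3511     7,051.7555      42,310.5332
  Σ                  1,961.1035     8,369.4328      47,464.8735
P = 1,961.1035; D_Mac = 4.26772 yrs; D_mod = 3.91534 yrs; C = 20.37130.
Duration effect: -3.91534 × (-0.0105) = +0.041111
Convexity effect: 0.5 × 20.37130 × (-0.0105)² = +0.0011230
ΔP/P ≈ +0.041111 + 0.0011230 = +0.042234 = +4.2234%.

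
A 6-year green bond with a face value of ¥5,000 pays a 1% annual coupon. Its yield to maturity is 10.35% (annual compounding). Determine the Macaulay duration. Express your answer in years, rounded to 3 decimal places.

5.799 years

Periodic yield y = 0.1035. Discount each cash flow and weight by its year:
  t   CF        PV=CF/(1+0.1035)^t    t·PV
  1        50.00        45.3104        45.3104
  2        50.00        41.0606        82.1212
  3        50.00        37.2094       111.6283
  4        50.00        33.7195       134.8779
  5        50.00        30.5568       152.7842
  6     5,050.00     2,796.7739    16,780.6432
  Σ                  2,984.6306    17,307.3651
Price P = Σ PV = 2,984.6306.
Macaulay duration = Σ(t·PV) / P = 17,307.3651 / 2,984.6306 = 5.79883 years.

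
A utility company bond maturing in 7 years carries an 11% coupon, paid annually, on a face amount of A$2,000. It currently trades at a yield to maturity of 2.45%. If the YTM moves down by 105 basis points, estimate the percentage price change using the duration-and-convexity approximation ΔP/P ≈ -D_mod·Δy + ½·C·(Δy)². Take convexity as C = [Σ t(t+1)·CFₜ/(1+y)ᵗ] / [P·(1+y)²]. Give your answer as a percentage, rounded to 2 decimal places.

+5.95%

With y = 0.0245:
  t   CF        PV=CF/(1+0.0245)^t    t·PV        t(t+1)·PV
  1       220.00       214.7389       214.7389         429.4778
  2       220.00       209.6036       419.2072       1,257.6217
  3       220.00       204.5911       613.7734       2,455.0935
  4       220.00       199.6985       798.7940       3,993.9702
  5       220.00       194.9229       974.6145       5,847.6870
  6       220.00       190.2615     1,141.5690       7,990.9828
  7     2,220.00     1,873.9985    13,117.9894     104,943.9151
  Σ                  3,087.8150    17,280.6864     126,918.7481
P = 3,087.8150; D_Mac = 5.59641 yrs; D_mod = 5.46258 yrs; C = 39.16071.
Duration effect: -5.46258 × (-0.0105) = +0.057357
Convexity effect: 0.5 × 39.16071 × (-0.0105)² = +0.0021587
ΔP/P ≈ +0.057357 + 0.0021587 = +0.059516 = +5.9516%.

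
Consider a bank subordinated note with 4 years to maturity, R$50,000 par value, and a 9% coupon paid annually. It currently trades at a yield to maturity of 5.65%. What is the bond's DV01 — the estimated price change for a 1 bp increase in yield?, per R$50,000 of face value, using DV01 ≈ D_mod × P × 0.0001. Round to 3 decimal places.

Periodic yield y = 0.0565.
  t   CF        PV=CF/(1+0.0565)^t    t·PV
  1     4,500.00     4,259.3469     4,259.3469
  2     4,500.00     4,031.5636     8,063.1271
  3     4,500.00     3,815.9617    11,447.8852
  4    54,500.00    43,744.0004   174,976.0015
  Σ                 55,850.8726   198,746.3607
P = 55,850.8726; D_Mac = 3.55852 yrs; D_mod = 3.36821 yrs.
DV01 ≈ 3.36821 × 55,850.8726 × 0.0001 = 18.811771.

R$18.812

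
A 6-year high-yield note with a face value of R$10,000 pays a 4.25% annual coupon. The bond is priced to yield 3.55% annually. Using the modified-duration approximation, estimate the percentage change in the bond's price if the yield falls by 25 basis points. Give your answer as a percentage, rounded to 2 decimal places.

+1.31%

Periodic yield y = 0.0355. Modified duration first:
  t   CF        PV=CF/(1+0.0355)^t    t·PV
  1       425.00       410.4297       410.4297
  2       425.00       396.3590       792.7180
  3       425.00       382.7706     1,148.3119
  4       425.00       369.6481     1,478.5925
  5       425.00       356.9755     1,784.8775
  6    10,425.00     8,456.2039    50,737.2232
  Σ                 10,372.3869    56,352.1529
P = 10,372.3869; D_Mac = 5.43290 yrs; D_mod = 5.43290/(1+0.0355) = 5.24665 yrs.
ΔP/P ≈ -D_mod · Δy = -5.24665 × (-0.0025) = +0.013117 = +1.3117%.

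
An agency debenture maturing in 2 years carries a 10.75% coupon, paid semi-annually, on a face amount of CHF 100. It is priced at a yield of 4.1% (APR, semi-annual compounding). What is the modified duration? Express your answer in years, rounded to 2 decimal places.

1.82 years

Periodic yield y = 0.0205. First find Macaulay duration:
  t   CF        PV=CF/(1+0.0205)^t    t·PV
  1        5.375         5.2670         5.2670
  2        5.375         5.1612        10.3224
  3        5.375         5.0575        15.1726
  4      105.375        97.1596       388.6383
  Σ                    112.6454       419.4003
P = 112.6454; Macaulay duration = 419.4003 / 112.6454 = 3.72319 half-year periods = 1.86160 years.
Modified duration = D_Mac / (1 + y) = 1.86160 / 1.0205 = 1.82420 years.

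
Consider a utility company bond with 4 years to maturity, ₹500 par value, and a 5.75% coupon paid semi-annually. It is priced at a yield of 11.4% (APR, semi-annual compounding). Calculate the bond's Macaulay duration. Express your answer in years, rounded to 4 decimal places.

Periodic yield y = 0.057. Discount each cash flow and weight by its period:
  t   CF        PV=CF/(1+0.057)^t    t·PV
  1       14.375        13.5998        13.5998
  2       14.375        12.8664        25.7328
  3       14.375        12.1726        36.5178
  4       14.375        11.5162        46.0647
  5       14.375        10.8951        54.4757
  6       14.375        10.3076        61.8457
  7       14.375         9.7518        68.2623
  8      514.375       330.1262     2,641.0094
  Σ                    411.2357     2,947.5081
Price P = Σ PV = 411.2357.
Macaulay duration = Σ(t·PV) / P = 2,947.5081 / 411.2357 = 7.16744 half-year periods.
In years: 7.16744 / 2 = 3.58372 years.

3.5837 years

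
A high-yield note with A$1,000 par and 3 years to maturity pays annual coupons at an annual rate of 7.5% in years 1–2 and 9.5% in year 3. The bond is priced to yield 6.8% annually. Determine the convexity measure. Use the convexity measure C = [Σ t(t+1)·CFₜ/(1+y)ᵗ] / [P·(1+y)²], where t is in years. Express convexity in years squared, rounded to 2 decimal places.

With y = 0.068:
  t   CF        PV=CF/(1+0.068)^t    t·PV        t(t+1)·PV
  1        75.00        70.2247        70.2247         140.4494
  2        75.00        65.7535       131.5070         394.5209
  3     1,095.00       898.8772     2,696.6316      10,786.5263
  Σ                  1,034.8554     2,898.3633      11,321.4966
P = 1,034.8554.
Convexity = Σ t(t+1)·PV / [P·(1+y)²] = 11,321.4966 / (1,034.8554 × 1.140624) = 9.59139.

9.59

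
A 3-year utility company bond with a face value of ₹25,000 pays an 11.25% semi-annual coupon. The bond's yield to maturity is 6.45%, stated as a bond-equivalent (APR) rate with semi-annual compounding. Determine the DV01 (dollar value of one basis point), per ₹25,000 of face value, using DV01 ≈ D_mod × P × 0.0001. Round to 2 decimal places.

₹7.25

Periodic yield y = 0.03225.
  t   CF        PV=CF/(1+0.03225)^t    t·PV
  1     1,406.25     1,362.3153     1,362.3153
  2     1,406.25     1,319.7533     2,639.5066
  3     1,406.25     1,278.5210     3,835.5630
  4     1,406.25     1,238.5769     4,954.3075
  5     1,406.25     1,199.8807     5,999.4036
  6    26,406.25    21,827.1675   130,963.0050
  Σ                 28,226.2147   149,754.1011
P = 28,226.2147; D_Mac = 5.30550 half-year periods = 2.65275 yrs; D_mod = 2.56987 yrs.
DV01 ≈ 2.56987 × 28,226.2147 × 0.0001 = 7.253771.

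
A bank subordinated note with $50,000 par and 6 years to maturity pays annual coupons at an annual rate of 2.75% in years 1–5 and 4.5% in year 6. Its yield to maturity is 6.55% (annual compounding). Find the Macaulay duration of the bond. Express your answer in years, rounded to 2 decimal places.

Periodic yield y = 0.0655. Discount each cash flow and weight by its year:
  t   CF        PV=CF/(1+0.0655)^t    t·PV
  1     1,375.00     1,290.4740     1,290.4740
  2     1,375.00     1,211.1440     2,422.2880
  3     1,375.00     1,136.6908     3,410.0723
  4     1,375.00     1,066.8144     4,267.2577
  5     1,375.00     1,001.2336     5,006.1681
  6    52,250.00    35,708.0036   214,248.0219
  Σ                 41,414.3605   230,644.2821
Price P = Σ PV = 41,414.3605.
Macaulay duration = Σ(t·PV) / P = 230,644.2821 / 41,414.3605 = 5.56919 years.

5.57 years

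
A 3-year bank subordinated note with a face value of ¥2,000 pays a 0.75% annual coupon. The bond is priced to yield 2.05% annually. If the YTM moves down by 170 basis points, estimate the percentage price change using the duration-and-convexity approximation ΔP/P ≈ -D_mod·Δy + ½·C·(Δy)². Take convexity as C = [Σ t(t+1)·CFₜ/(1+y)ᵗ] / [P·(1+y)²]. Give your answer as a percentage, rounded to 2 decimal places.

With y = 0.0205:
  t   CF        PV=CF/(1+0.0205)^t    t·PV        t(t+1)·PV
  1        15.00        14.6987        14.6987          29.3974
  2        15.00        14.4034        28.8068          86.4204
  3     2,015.00     1,895.9899     5,687.9697      22,751.8790
  Σ                  1,925.0920     5,731.4752      22,867.6968
P = 1,925.0920; D_Mac = 2.97725 yrs; D_mod = 2.91744 yrs; C = 11.40630.
Duration effect: -2.91744 × (-0.017) = +0.049596
Convexity effect: 0.5 × 11.40630 × (-0.017)² = +0.0016482
ΔP/P ≈ +0.049596 + 0.0016482 = +0.051245 = +5.1245%.

+5.12%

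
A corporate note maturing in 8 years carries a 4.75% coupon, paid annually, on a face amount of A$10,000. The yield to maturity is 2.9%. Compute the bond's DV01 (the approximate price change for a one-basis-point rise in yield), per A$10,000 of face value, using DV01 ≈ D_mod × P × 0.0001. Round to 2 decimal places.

A$7.60

Periodic yield y = 0.029.
  t   CF        PV=CF/(1+0.029)^t    t·PV
  1       475.00       461.6132       461.6132
  2       475.00       448.6037       897.2074
  3       475.00       435.9608     1,307.8825
  4       475.00       423.6743     1,694.6972
  5       475.00       411.7340     2,058.6700
  6       475.00       400.1302     2,400.7814
  7       475.00       388.8535     2,721.9743
  8    10,475.00     8,333.5690    66,668.5517
  Σ                 11,304.1387    78,211.3777
P = 11,304.1387; D_Mac = 6.91883 yrs; D_mod = 6.72384 yrs.
DV01 ≈ 6.72384 × 11,304.1387 × 0.0001 = 7.600717.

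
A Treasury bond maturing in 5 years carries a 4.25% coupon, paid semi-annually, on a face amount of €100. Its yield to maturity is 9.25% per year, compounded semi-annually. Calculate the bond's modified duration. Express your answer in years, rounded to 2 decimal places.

Periodic yield y = 0.04625. First find Macaulay duration:
  t   CF        PV=CF/(1+0.04625)^t    t·PV
  1        2.125         2.0311         2.0311
  2        2.125         1.9413         3.8826
  3        2.125         1.8555         5.5664
  4        2.125         1.7734         7.0938
  5        2.125         1.6950         8.4752
  6        2.125         1.6201         9.7207
  7        2.125         1.5485        10.8395
  8        2.125         1.4800        11.8404
  9        2.125         1.4146        12.7316
  10     102.125        64.9796       649.7965
  Σ                     80.3392       721.9776
P = 80.3392; Macaulay duration = 721.9776 / 80.3392 = 8.98661 half-year periods = 4.49331 years.
Modified duration = D_Mac / (1 + y) = 4.49331 / 1.04625 = 4.29468 years.

4.29 years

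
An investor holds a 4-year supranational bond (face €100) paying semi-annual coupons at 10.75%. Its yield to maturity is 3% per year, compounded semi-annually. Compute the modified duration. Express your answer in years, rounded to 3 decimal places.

Periodic yield y = 0.015. First find Macaulay duration:
  t   CF        PV=CF/(1+0.015)^t    t·PV
  1        5.375         5.2956         5.2956
  2        5.375         5.2173        10.4346
  3        5.375         5.1402        15.4206
  4        5.375         5.0642        20.2570
  5        5.375         4.9894        24.9470
  6        5.375         4.9157        29.4940
  7        5.375         4.8430        33.9011
  8      105.375        93.5426       748.3405
  Σ                    129.0080       888.0903
P = 129.0080; Macaulay duration = 888.0903 / 129.0080 = 6.88400 half-year periods = 3.44200 years.
Modified duration = D_Mac / (1 + y) = 3.44200 / 1.015 = 3.39113 years.

3.391 years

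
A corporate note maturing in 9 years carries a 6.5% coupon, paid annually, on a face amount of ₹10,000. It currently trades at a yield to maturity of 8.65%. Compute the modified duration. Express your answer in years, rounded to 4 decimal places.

Periodic yield y = 0.0865. First find Macaulay duration:
  t   CF        PV=CF/(1+0.0865)^t    t·PV
  1       650.00       598.2513       598.2513
  2       650.00       550.6224     1,101.2449
  3       650.00       506.7855     1,520.3564
  4       650.00       466.4385     1,865.7542
  5       650.00       429.3038     2,146.5189
  6       650.00       395.1254     2,370.7525
  7       650.00       363.6681     2,545.6769
  8       650.00       334.7153     2,677.7221
  9    10,650.00     5,047.5663    45,428.0967
  Σ                  8,692.4766    60,254.3738
P = 8,692.4766; Macaulay duration = 60,254.3738 / 8,692.4766 = 6.93178 years.
Modified duration = D_Mac / (1 + y) = 6.93178 / 1.0865 = 6.37992 years.

6.3799 years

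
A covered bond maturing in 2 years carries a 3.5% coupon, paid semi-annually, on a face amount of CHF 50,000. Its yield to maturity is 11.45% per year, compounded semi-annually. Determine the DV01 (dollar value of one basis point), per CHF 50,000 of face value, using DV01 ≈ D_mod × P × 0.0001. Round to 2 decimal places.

Periodic yield y = 0.05725.
  t   CF        PV=CF/(1+0.05725)^t    t·PV
  1       875.00       827.6188       827.6188
  2       875.00       782.8033     1,565.6067
  3       875.00       740.4146     2,221.2438
  4    50,875.00    40,718.6759   162,874.7036
  Σ                 43,069.5126   167,489.1728
P = 43,069.5126; D_Mac = 3.88881 half-year periods = 1.94441 yrs; D_mod = 1.83912 yrs.
DV01 ≈ 1.83912 × 43,069.5126 × 0.0001 = 7.920982.

CHF 7.92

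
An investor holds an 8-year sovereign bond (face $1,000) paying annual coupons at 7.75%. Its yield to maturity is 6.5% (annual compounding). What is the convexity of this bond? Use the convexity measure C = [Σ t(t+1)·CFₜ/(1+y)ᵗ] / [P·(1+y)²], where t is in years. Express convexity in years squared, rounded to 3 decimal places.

45.985

With y = 0.065:
  t   CF        PV=CF/(1+0.065)^t    t·PV        t(t+1)·PV
  1        77.50        72.7700        72.7700         145.5399
  2        77.50        68.3286       136.6572         409.9716
  3        77.50        64.1583       192.4749         769.8997
  4        77.50        60.2425       240.9702       1,204.8508
  5        77.50        56.5658       282.8288       1,696.9729
  6        77.50        53.1134       318.6804       2,230.7626
  7        77.50        49.8717       349.1021       2,792.8170
  8     1,077.50       651.0591     5,208.4728      46,876.2555
  Σ                  1,076.1094     6,801.9564      56,127.0699
P = 1,076.1094.
Convexity = Σ t(t+1)·PV / [P·(1+y)²] = 56,127.0699 / (1,076.1094 × 1.134225) = 45.98506.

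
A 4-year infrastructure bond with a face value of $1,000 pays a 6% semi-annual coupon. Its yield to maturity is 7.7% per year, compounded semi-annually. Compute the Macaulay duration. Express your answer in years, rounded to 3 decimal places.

Periodic yield y = 0.0385. Discount each cash flow and weight by its period:
  t   CF        PV=CF/(1+0.0385)^t    t·PV
  1        30.00        28.8878        28.8878
  2        30.00        27.8169        55.6337
  3        30.00        26.7856        80.3569
  4        30.00        25.7926       103.1704
  5        30.00        24.8364       124.1820
  6        30.00        23.9157       143.4939
  7        30.00        23.0290       161.2032
  8     1,030.00       761.3515     6,090.8121
  Σ                    942.4155     6,787.7402
Price P = Σ PV = 942.4155.
Macaulay duration = Σ(t·PV) / P = 6,787.7402 / 942.4155 = 7.20249 half-year periods.
In years: 7.20249 / 2 = 3.60125 years.

3.601 years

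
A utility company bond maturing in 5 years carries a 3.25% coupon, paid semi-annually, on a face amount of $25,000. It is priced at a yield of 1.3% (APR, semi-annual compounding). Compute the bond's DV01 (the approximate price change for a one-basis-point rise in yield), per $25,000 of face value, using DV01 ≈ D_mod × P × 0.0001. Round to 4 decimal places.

$12.7010

Periodic yield y = 0.0065.
  t   CF        PV=CF/(1+0.0065)^t    t·PV
  1       406.25       403.6264       403.6264
  2       406.25       401.0198       802.0396
  3       406.25       398.4300     1,195.2900
  4       406.25       395.8569     1,583.4277
  5       406.25       393.3005     1,966.5024
  6       406.25       390.7605     2,344.5632
  7       406.25       388.2370     2,717.6590
  8       406.25       385.7298     3,085.8380
  9       406.25       383.2387     3,449.1483
  10   25,406.25    23,812.3784   238,123.7839
  Σ                 27,352.5780   255,671.8786
P = 27,352.5780; D_Mac = 9.34727 half-year periods = 4.67363 yrs; D_mod = 4.64345 yrs.
DV01 ≈ 4.64345 × 27,352.5780 × 0.0001 = 12.701037.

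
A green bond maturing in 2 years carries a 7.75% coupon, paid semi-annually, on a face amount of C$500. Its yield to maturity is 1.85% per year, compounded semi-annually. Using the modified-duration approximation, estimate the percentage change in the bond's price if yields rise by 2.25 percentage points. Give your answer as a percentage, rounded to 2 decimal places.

Periodic yield y = 0.00925. Modified duration first:
  t   CF        PV=CF/(1+0.00925)^t    t·PV
  1       19.375        19.1974        19.1974
  2       19.375        19.0215        38.0430
  3       19.375        18.8471        56.5414
  4      519.375       500.5944     2,002.3777
  Σ                    557.6605     2,116.1595
P = 557.6605; D_Mac = 3.79471 half-year periods = 1.89735 yrs; D_mod = 1.89735/(1+0.00925) = 1.87997 yrs.
ΔP/P ≈ -D_mod · Δy = -1.87997 × (+0.0225) = -0.042299 = -4.2299%.

-4.23%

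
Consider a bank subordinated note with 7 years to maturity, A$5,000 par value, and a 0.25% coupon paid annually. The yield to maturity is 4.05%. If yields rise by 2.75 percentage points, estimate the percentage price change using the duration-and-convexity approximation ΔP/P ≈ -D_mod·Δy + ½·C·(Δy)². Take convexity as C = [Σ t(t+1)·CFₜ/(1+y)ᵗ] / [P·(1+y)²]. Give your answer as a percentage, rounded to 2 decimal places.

-16.41%

With y = 0.0405:
  t   CF        PV=CF/(1+0.0405)^t    t·PV        t(t+1)·PV
  1        12.50        12.0135        12.0135          24.0269
  2        12.50        11.5458        23.0917          69.2751
  3        12.50        11.0964        33.2893         133.1573
  4        12.50        10.6645        42.6581         213.2906
  5        12.50        10.2494        51.2471         307.4828
  6        12.50         9.8505        59.1029         413.7203
  7     5,012.50     3,796.2936    26,574.0553     212,592.4421
  Σ                  3,861.7138    26,795.4579     213,753.3951
P = 3,861.7138; D_Mac = 6.93875 yrs; D_mod = 6.66867 yrs; C = 51.12682.
Duration effect: -6.66867 × (+0.0275) = -0.183388
Convexity effect: 0.5 × 51.12682 × (0.0275)² = +0.0193323
ΔP/P ≈ -0.183388 + 0.0193323 = -0.164056 = -16.4056%.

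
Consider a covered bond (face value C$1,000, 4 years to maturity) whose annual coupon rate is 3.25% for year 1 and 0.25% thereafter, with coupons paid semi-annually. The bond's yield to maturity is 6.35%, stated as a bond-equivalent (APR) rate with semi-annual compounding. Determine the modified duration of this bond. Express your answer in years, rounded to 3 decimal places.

3.747 years

Periodic yield y = 0.03175. First find Macaulay duration:
  t   CF        PV=CF/(1+0.03175)^t    t·PV
  1        16.25        15.7499        15.7499
  2        16.25        15.2653        30.5305
  3         1.25         1.1381         3.4143
  4         1.25         1.1031         4.4124
  5         1.25         1.0691         5.3457
  6         1.25         1.0362         6.2175
  7         1.25         1.0044         7.0305
  8     1,001.25       779.7344     6,237.8754
  Σ                    816.1006     6,310.5763
P = 816.1006; Macaulay duration = 6,310.5763 / 816.1006 = 7.73260 half-year periods = 3.86630 years.
Modified duration = D_Mac / (1 + y) = 3.86630 / 1.03175 = 3.74732 years.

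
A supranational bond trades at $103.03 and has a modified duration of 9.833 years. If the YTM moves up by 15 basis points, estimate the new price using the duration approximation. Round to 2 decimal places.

Duration approximation: ΔP/P ≈ -D_mod · Δy = -9.833 × (+0.0015) = -0.0147495.
New price ≈ 103.03 × (1 - 0.0147495) = 101.510359015.

$101.51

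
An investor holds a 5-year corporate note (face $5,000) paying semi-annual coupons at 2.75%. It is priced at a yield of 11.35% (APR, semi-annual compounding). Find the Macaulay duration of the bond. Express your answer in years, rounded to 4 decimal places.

4.6249 years

Periodic yield y = 0.05675. Discount each cash flow and weight by its period:
  t   CF        PV=CF/(1+0.05675)^t    t·PV
  1        68.75        65.0580        65.0580
  2        68.75        61.5642       123.1284
  3        68.75        58.2580       174.7741
  4        68.75        55.1295       220.5178
  5        68.75        52.1689       260.8443
  6        68.75        49.3673       296.2037
  7        68.75        46.7161       327.0129
  8        68.75        44.2074       353.6589
  9        68.75        41.8333       376.4999
  10    5,068.75     2,918.6251    29,186.2506
  Σ                  3,392.9277    31,383.9487
Price P = Σ PV = 3,392.9277.
Macaulay duration = Σ(t·PV) / P = 31,383.9487 / 3,392.9277 = 9.24981 half-year periods.
In years: 9.24981 / 2 = 4.62491 years.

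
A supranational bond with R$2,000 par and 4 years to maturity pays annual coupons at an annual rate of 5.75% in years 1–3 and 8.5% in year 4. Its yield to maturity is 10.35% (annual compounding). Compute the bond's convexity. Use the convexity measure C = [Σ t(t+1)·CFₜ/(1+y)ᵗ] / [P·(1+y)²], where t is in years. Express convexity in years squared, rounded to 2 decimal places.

With y = 0.1035:
  t   CF        PV=CF/(1+0.1035)^t    t·PV        t(t+1)·PV
  1       115.00       104.2139       104.2139         208.4277
  2       115.00        94.4394       188.8788         566.6363
  3       115.00        85.5817       256.7451       1,026.9802
  4     2,170.00     1,463.4247     5,853.6988      29,268.4942
  Σ                  1,747.6596     6,403.5365      31,070.5385
P = 1,747.6596.
Convexity = Σ t(t+1)·PV / [P·(1+y)²] = 31,070.5385 / (1,747.6596 × 1.217712) = 14.59981.

14.60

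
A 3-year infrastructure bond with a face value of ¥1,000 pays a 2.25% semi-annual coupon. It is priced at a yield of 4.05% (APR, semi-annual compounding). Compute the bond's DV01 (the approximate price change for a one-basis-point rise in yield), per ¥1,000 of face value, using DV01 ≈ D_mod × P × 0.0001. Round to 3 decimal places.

¥0.271

Periodic yield y = 0.02025.
  t   CF        PV=CF/(1+0.02025)^t    t·PV
  1        11.25        11.0267        11.0267
  2        11.25        10.8079        21.6157
  3        11.25        10.5933        31.7800
  4        11.25        10.3831        41.5323
  5        11.25        10.1770        50.8850
  6     1,011.25       896.6417     5,379.8500
  Σ                    949.6296     5,536.6897
P = 949.6296; D_Mac = 5.83037 half-year periods = 2.91518 yrs; D_mod = 2.85732 yrs.
DV01 ≈ 2.85732 × 949.6296 × 0.0001 = 0.271340.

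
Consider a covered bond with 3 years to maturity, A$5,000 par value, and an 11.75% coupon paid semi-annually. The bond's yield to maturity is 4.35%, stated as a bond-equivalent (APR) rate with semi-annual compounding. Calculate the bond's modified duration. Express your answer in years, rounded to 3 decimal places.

Periodic yield y = 0.02175. First find Macaulay duration:
  t   CF        PV=CF/(1+0.02175)^t    t·PV
  1       293.75       287.4969       287.4969
  2       293.75       281.3770       562.7540
  3       293.75       275.3873       826.1620
  4       293.75       269.5251     1,078.1006
  5       293.75       263.7878     1,318.9388
  6     5,293.75     4,652.5982    27,915.5893
  Σ                  6,030.1724    31,989.0415
P = 6,030.1724; Macaulay duration = 31,989.0415 / 6,030.1724 = 5.30483 half-year periods = 2.65242 years.
Modified duration = D_Mac / (1 + y) = 2.65242 / 1.02175 = 2.59595 years.

2.596 years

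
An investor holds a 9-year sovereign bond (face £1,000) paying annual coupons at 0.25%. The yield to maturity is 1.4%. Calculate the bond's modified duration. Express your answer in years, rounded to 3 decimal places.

Periodic yield y = 0.014. First find Macaulay duration:
  t   CF        PV=CF/(1+0.014)^t    t·PV
  1         2.50         2.4655         2.4655
  2         2.50         2.4314         4.8629
  3         2.50         2.3979         7.1936
  4         2.50         2.3648         9.4591
  5         2.50         2.3321        11.6606
  6         2.50         2.2999        13.7995
  7         2.50         2.2682        15.8771
  8         2.50         2.2368        17.8948
  9     1,002.50       884.5915     7,961.3239
  Σ                    903.3882     8,044.5370
P = 903.3882; Macaulay duration = 8,044.5370 / 903.3882 = 8.90485 years.
Modified duration = D_Mac / (1 + y) = 8.90485 / 1.014 = 8.78190 years.

8.782 years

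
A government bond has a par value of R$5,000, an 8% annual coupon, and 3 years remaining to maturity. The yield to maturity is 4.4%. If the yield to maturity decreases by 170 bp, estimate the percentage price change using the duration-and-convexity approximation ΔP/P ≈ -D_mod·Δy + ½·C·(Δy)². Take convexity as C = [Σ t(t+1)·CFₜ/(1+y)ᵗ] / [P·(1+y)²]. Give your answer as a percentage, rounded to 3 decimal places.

+4.694%

With y = 0.044:
  t   CF        PV=CF/(1+0.044)^t    t·PV        t(t+1)·PV
  1       400.00       383.1418       383.1418         766.2835
  2       400.00       366.9940       733.9881       2,201.9642
  3     5,400.00     4,745.6124    14,236.8372      56,947.3488
  Σ                  5,495.7482    15,353.9670      59,915.5964
P = 5,495.7482; D_Mac = 2.79379 yrs; D_mod = 2.67604 yrs; C = 10.00258.
Duration effect: -2.67604 × (-0.017) = +0.045493
Convexity effect: 0.5 × 10.00258 × (-0.017)² = +0.0014454
ΔP/P ≈ +0.045493 + 0.0014454 = +0.046938 = +4.6938%.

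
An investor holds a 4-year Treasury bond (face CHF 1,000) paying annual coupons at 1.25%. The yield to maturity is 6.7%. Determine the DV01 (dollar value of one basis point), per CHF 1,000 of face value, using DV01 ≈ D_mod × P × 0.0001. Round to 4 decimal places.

Periodic yield y = 0.067.
  t   CF        PV=CF/(1+0.067)^t    t·PV
  1        12.50        11.7151        11.7151
  2        12.50        10.9795        21.9589
  3        12.50        10.2900        30.8701
  4     1,012.50       781.1552     3,124.6210
  Σ                    814.1398     3,189.1651
P = 814.1398; D_Mac = 3.91722 yrs; D_mod = 3.67125 yrs.
DV01 ≈ 3.67125 × 814.1398 × 0.0001 = 0.298891.

CHF 0.2989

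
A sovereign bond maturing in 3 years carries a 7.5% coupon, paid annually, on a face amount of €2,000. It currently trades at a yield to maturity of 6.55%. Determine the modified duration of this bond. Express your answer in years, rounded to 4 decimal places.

2.6262 years

Periodic yield y = 0.0655. First find Macaulay duration:
  t   CF        PV=CF/(1+0.0655)^t    t·PV
  1       150.00       140.7790       140.7790
  2       150.00       132.1248       264.2496
  3     2,150.00     1,777.3710     5,332.1131
  Σ                  2,050.2748     5,737.1417
P = 2,050.2748; Macaulay duration = 5,737.1417 / 2,050.2748 = 2.79823 years.
Modified duration = D_Mac / (1 + y) = 2.79823 / 1.0655 = 2.62621 years.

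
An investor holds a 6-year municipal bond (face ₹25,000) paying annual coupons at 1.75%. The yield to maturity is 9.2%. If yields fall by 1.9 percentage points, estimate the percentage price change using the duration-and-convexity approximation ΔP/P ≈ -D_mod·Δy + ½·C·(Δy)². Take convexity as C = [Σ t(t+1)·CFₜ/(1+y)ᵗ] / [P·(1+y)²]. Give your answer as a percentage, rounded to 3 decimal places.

With y = 0.092:
  t   CF        PV=CF/(1+0.092)^t    t·PV        t(t+1)·PV
  1       437.50       400.6410       400.6410         801.2821
  2       437.50       366.8874       733.7748       2,201.3243
  3       437.50       335.9775     1,007.9324       4,031.7295
  4       437.50       307.6717     1,230.6867       6,153.4333
  5       437.50       281.7506     1,408.7531       8,452.5183
  6    25,437.50    15,001.6351    90,009.8104     630,068.6726
  Σ                 16,694.5632    94,791.5983     651,708.9601
P = 16,694.5632; D_Mac = 5.67799 yrs; D_mod = 5.19963 yrs; C = 32.73658.
Duration effect: -5.19963 × (-0.019) = +0.098793
Convexity effect: 0.5 × 32.73658 × (-0.019)² = +0.0059090
ΔP/P ≈ +0.098793 + 0.0059090 = +0.104702 = +10.4702%.

+10.470%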